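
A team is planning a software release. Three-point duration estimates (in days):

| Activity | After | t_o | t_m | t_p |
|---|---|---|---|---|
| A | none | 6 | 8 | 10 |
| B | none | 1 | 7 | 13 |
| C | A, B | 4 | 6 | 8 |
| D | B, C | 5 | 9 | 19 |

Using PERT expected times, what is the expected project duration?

te_A = (6 + 4·8 + 10)/6 = 48/6 = 8
te_B = (1 + 4·7 + 13)/6 = 42/6 = 7
te_C = (4 + 4·6 + 8)/6 = 36/6 = 6
te_D = (5 + 4·9 + 19)/6 = 60/6 = 10

Forward pass:
ES_A = 0; EF_A = 8
ES_B = 0; EF_B = 7
ES_C = max(EF_A=8, EF_B=7) = 8; EF_C = 8+6 = 14
ES_D = max(EF_B=7, EF_C=14) = 14; EF_D = 14+10 = 24
Expected project duration μ = 24 days. Critical path: A → C → D.

24 days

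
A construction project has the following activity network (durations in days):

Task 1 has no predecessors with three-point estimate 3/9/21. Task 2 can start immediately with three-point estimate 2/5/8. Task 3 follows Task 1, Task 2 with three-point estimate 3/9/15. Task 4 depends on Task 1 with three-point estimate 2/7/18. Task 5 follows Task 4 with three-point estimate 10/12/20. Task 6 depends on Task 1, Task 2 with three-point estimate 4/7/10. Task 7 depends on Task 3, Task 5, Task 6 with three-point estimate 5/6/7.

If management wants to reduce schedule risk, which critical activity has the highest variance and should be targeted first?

te_Task 1 = (3 + 4·9 + 21)/6 = 60/6 = 10; σ²_Task 1 = ((21−3)/6)² = 9.000
te_Task 2 = (2 + 4·5 + 8)/6 = 30/6 = 5; σ²_Task 2 = ((8−2)/6)² = 1.000
te_Task 3 = (3 + 4·9 + 15)/6 = 54/6 = 9; σ²_Task 3 = ((15−3)/6)² = 4.000
te_Task 4 = (2 + 4·7 + 18)/6 = 48/6 = 8; σ²_Task 4 = ((18−2)/6)² = 7.111
te_Task 5 = (10 + 4·12 + 20)/6 = 78/6 = 13; σ²_Task 5 = ((20−10)/6)² = 2.778
te_Task 6 = (4 + 4·7 + 10)/6 = 42/6 = 7; σ²_Task 6 = ((10−4)/6)² = 1.000
te_Task 7 = (5 + 4·6 + 7)/6 = 36/6 = 6; σ²_Task 7 = ((7−5)/6)² = 0.111

Forward pass:
ES_Task 1 = 0; EF_Task 1 = 10
ES_Task 2 = 0; EF_Task 2 = 5
ES_Task 3 = max(EF_Task 1=10, EF_Task 2=5) = 10; EF_Task 3 = 10+9 = 19
ES_Task 4 = 10; EF_Task 4 = 10+8 = 18
ES_Task 5 = 18; EF_Task 5 = 18+13 = 31
ES_Task 6 = max(EF_Task 1=10, EF_Task 2=5) = 10; EF_Task 6 = 10+7 = 17
ES_Task 7 = max(EF_Task 3=19, EF_Task 5=31, EF_Task 6=17) = 31; EF_Task 7 = 31+6 = 37
Expected project duration μ = 37 days. Critical path: Task 1 → Task 4 → Task 5 → Task 7.

Variances on critical path: σ²_Task 1=9.000, σ²_Task 4=7.111, σ²_Task 5=2.778, σ²_Task 7=0.111.
Largest is σ²_Task 1 = 9.000.

Task 1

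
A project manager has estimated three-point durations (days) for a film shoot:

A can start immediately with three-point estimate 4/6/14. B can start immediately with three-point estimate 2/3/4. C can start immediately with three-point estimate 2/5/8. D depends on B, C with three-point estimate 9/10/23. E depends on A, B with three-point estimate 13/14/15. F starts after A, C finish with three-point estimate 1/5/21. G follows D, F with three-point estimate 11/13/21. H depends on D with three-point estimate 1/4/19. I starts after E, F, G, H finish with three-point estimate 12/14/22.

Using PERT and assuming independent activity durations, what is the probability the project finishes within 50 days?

te_A = (4 + 4·6 + 14)/6 = 42/6 = 7; σ²_A = ((14−4)/6)² = 2.778
te_B = (2 + 4·3 + 4)/6 = 18/6 = 3; σ²_B = ((4−2)/6)² = 0.111
te_C = (2 + 4·5 + 8)/6 = 30/6 = 5; σ²_C = ((8−2)/6)² = 1.000
te_D = (9 + 4·10 + 23)/6 = 72/6 = 12; σ²_D = ((23−9)/6)² = 5.444
te_E = (13 + 4·14 + 15)/6 = 84/6 = 14; σ²_E = ((15−13)/6)² = 0.111
te_F = (1 + 4·5 + 21)/6 = 42/6 = 7; σ²_F = ((21−1)/6)² = 11.111
te_G = (11 + 4·13 + 21)/6 = 84/6 = 14; σ²_G = ((21−11)/6)² = 2.778
te_H = (1 + 4·4 + 19)/6 = 36/6 = 6; σ²_H = ((19−1)/6)² = 9.000
te_I = (12 + 4·14 + 22)/6 = 90/6 = 15; σ²_I = ((22−12)/6)² = 2.778

Forward pass:
ES_A = 0; EF_A = 7
ES_B = 0; EF_B = 3
ES_C = 0; EF_C = 5
ES_D = max(EF_B=3, EF_C=5) = 5; EF_D = 5+12 = 17
ES_E = max(EF_A=7, EF_B=3) = 7; EF_E = 7+14 = 21
ES_F = max(EF_A=7, EF_C=5) = 7; EF_F = 7+7 = 14
ES_G = max(EF_D=17, EF_F=14) = 17; EF_G = 17+14 = 31
ES_H = 17; EF_H = 17+6 = 23
ES_I = max(EF_E=21, EF_F=14, EF_G=31, EF_H=23) = 31; EF_I = 31+15 = 46
Expected project duration μ = 46 days. Critical path: C → D → G → I.

Variance along critical path = 1.000 + 5.444 + 2.778 + 2.778 = 12.000; σ = √12.000 = 3.464 days.
Z = (50 − 46) / 3.464 = 1.155
P(T ≤ 50) = Φ(1.155) ≈ 0.876

0.876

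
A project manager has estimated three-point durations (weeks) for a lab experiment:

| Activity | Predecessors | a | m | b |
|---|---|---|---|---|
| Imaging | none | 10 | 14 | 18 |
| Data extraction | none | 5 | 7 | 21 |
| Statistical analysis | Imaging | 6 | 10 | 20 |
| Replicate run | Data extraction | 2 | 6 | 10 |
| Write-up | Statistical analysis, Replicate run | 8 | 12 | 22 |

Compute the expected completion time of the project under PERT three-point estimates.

38 weeks

te_Imaging = (10 + 4·14 + 18)/6 = 84/6 = 14
te_Data extraction = (5 + 4·7 + 21)/6 = 54/6 = 9
te_Statistical analysis = (6 + 4·10 + 20)/6 = 66/6 = 11
te_Replicate run = (2 + 4·6 + 10)/6 = 36/6 = 6
te_Write-up = (8 + 4·12 + 22)/6 = 78/6 = 13

Forward pass:
ES_Imaging = 0; EF_Imaging = 14
ES_Data extraction = 0; EF_Data extraction = 9
ES_Statistical analysis = 14; EF_Statistical analysis = 14+11 = 25
ES_Replicate run = 9; EF_Replicate run = 9+6 = 15
ES_Write-up = max(EF_Statistical analysis=25, EF_Replicate run=15) = 25; EF_Write-up = 25+13 = 38
Expected project duration μ = 38 weeks. Critical path: Imaging → Statistical analysis → Write-up.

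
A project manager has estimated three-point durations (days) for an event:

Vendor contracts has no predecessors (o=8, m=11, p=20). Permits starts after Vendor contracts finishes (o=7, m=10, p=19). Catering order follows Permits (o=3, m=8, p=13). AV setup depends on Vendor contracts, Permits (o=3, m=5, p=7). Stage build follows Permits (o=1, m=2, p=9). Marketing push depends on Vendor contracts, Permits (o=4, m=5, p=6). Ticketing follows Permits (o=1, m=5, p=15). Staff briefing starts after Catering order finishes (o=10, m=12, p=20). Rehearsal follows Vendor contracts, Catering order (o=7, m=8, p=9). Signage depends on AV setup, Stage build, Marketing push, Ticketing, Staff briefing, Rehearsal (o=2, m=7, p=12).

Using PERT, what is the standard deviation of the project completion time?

te_Vendor contracts = (8 + 4·11 + 20)/6 = 72/6 = 12; σ²_Vendor contracts = ((20−8)/6)² = 4.000
te_Permits = (7 + 4·10 + 19)/6 = 66/6 = 11; σ²_Permits = ((19−7)/6)² = 4.000
te_Catering order = (3 + 4·8 + 13)/6 = 48/6 = 8; σ²_Catering order = ((13−3)/6)² = 2.778
te_AV setup = (3 + 4·5 + 7)/6 = 30/6 = 5; σ²_AV setup = ((7−3)/6)² = 0.444
te_Stage build = (1 + 4·2 + 9)/6 = 18/6 = 3; σ²_Stage build = ((9−1)/6)² = 1.778
te_Marketing push = (4 + 4·5 + 6)/6 = 30/6 = 5; σ²_Marketing push = ((6−4)/6)² = 0.111
te_Ticketing = (1 + 4·5 + 15)/6 = 36/6 = 6; σ²_Ticketing = ((15−1)/6)² = 5.444
te_Staff briefing = (10 + 4·12 + 20)/6 = 78/6 = 13; σ²_Staff briefing = ((20−10)/6)² = 2.778
te_Rehearsal = (7 + 4·8 + 9)/6 = 48/6 = 8; σ²_Rehearsal = ((9−7)/6)² = 0.111
te_Signage = (2 + 4·7 + 12)/6 = 42/6 = 7; σ²_Signage = ((12−2)/6)² = 2.778

Forward pass:
ES_Vendor contracts = 0; EF_Vendor contracts = 12
ES_Permits = 12; EF_Permits = 12+11 = 23
ES_Catering order = 23; EF_Catering order = 23+8 = 31
ES_AV setup = max(EF_Vendor contracts=12, EF_Permits=23) = 23; EF_AV setup = 23+5 = 28
ES_Stage build = 23; EF_Stage build = 23+3 = 26
ES_Marketing push = max(EF_Vendor contracts=12, EF_Permits=23) = 23; EF_Marketing push = 23+5 = 28
ES_Ticketing = 23; EF_Ticketing = 23+6 = 29
ES_Staff briefing = 31; EF_Staff briefing = 31+13 = 44
ES_Rehearsal = max(EF_Vendor contracts=12, EF_Catering order=31) = 31; EF_Rehearsal = 31+8 = 39
ES_Signage = max(EF_AV setup=28, EF_Stage build=26, EF_Marketing push=28, EF_Ticketing=29, EF_Staff briefing=44, EF_Rehearsal=39) = 44; EF_Signage = 44+7 = 51
Expected project duration μ = 51 days. Critical path: Vendor contracts → Permits → Catering order → Staff briefing → Signage.

Variance along critical path = 4.000 + 4.000 + 2.778 + 2.778 + 2.778 = 16.333
σ = √16.333 = 4.041 days

4.04 days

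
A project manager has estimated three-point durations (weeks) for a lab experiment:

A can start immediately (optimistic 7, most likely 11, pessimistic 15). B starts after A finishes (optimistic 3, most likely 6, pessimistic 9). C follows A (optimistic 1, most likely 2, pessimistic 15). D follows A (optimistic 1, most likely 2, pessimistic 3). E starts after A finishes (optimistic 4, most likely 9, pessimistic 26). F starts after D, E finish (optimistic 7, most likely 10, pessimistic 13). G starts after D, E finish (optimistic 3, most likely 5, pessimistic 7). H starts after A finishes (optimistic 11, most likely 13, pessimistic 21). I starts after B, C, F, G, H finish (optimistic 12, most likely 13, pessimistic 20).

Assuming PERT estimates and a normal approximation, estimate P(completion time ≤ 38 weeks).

0.030

te_A = (7 + 4·11 + 15)/6 = 66/6 = 11; σ²_A = ((15−7)/6)² = 1.778
te_B = (3 + 4·6 + 9)/6 = 36/6 = 6; σ²_B = ((9−3)/6)² = 1.000
te_C = (1 + 4·2 + 15)/6 = 24/6 = 4; σ²_C = ((15−1)/6)² = 5.444
te_D = (1 + 4·2 + 3)/6 = 12/6 = 2; σ²_D = ((3−1)/6)² = 0.111
te_E = (4 + 4·9 + 26)/6 = 66/6 = 11; σ²_E = ((26−4)/6)² = 13.444
te_F = (7 + 4·10 + 13)/6 = 60/6 = 10; σ²_F = ((13−7)/6)² = 1.000
te_G = (3 + 4·5 + 7)/6 = 30/6 = 5; σ²_G = ((7−3)/6)² = 0.444
te_H = (11 + 4·13 + 21)/6 = 84/6 = 14; σ²_H = ((21−11)/6)² = 2.778
te_I = (12 + 4·13 + 20)/6 = 84/6 = 14; σ²_I = ((20−12)/6)² = 1.778

Forward pass:
ES_A = 0; EF_A = 11
ES_B = 11; EF_B = 11+6 = 17
ES_C = 11; EF_C = 11+4 = 15
ES_D = 11; EF_D = 11+2 = 13
ES_E = 11; EF_E = 11+11 = 22
ES_F = max(EF_D=13, EF_E=22) = 22; EF_F = 22+10 = 32
ES_G = max(EF_D=13, EF_E=22) = 22; EF_G = 22+5 = 27
ES_H = 11; EF_H = 11+14 = 25
ES_I = max(EF_B=17, EF_C=15, EF_F=32, EF_G=27, EF_H=25) = 32; EF_I = 32+14 = 46
Expected project duration μ = 46 weeks. Critical path: A → E → F → I.

Variance along critical path = 1.778 + 13.444 + 1.000 + 1.778 = 18.000; σ = √18.000 = 4.243 weeks.
Z = (38 − 46) / 4.243 = -1.886
P(T ≤ 38) = Φ(-1.886) ≈ 0.030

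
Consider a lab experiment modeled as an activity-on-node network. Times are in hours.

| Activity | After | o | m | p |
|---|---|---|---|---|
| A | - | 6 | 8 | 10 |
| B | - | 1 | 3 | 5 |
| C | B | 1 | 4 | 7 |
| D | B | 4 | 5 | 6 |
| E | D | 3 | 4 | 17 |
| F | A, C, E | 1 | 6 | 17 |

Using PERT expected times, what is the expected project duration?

te_A = (6 + 4·8 + 10)/6 = 48/6 = 8
te_B = (1 + 4·3 + 5)/6 = 18/6 = 3
te_C = (1 + 4·4 + 7)/6 = 24/6 = 4
te_D = (4 + 4·5 + 6)/6 = 30/6 = 5
te_E = (3 + 4·4 + 17)/6 = 36/6 = 6
te_F = (1 + 4·6 + 17)/6 = 42/6 = 7

Forward pass:
ES_A = 0; EF_A = 8
ES_B = 0; EF_B = 3
ES_C = 3; EF_C = 3+4 = 7
ES_D = 3; EF_D = 3+5 = 8
ES_E = 8; EF_E = 8+6 = 14
ES_F = max(EF_A=8, EF_C=7, EF_E=14) = 14; EF_F = 14+7 = 21
Expected project duration μ = 21 hours. Critical path: B → D → E → F.

21 hours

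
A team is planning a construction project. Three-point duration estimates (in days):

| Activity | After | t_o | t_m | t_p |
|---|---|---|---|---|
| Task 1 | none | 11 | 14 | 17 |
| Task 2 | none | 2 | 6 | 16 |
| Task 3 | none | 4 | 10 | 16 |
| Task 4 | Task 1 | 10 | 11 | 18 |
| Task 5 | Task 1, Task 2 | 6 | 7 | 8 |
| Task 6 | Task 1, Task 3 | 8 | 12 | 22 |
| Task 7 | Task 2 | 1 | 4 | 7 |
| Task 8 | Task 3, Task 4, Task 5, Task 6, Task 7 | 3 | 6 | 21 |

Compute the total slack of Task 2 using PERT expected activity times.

13 days

te_Task 1 = (11 + 4·14 + 17)/6 = 84/6 = 14
te_Task 2 = (2 + 4·6 + 16)/6 = 42/6 = 7
te_Task 3 = (4 + 4·10 + 16)/6 = 60/6 = 10
te_Task 4 = (10 + 4·11 + 18)/6 = 72/6 = 12
te_Task 5 = (6 + 4·7 + 8)/6 = 42/6 = 7
te_Task 6 = (8 + 4·12 + 22)/6 = 78/6 = 13
te_Task 7 = (1 + 4·4 + 7)/6 = 24/6 = 4
te_Task 8 = (3 + 4·6 + 21)/6 = 48/6 = 8

Forward pass:
ES_Task 1 = 0; EF_Task 1 = 14
ES_Task 2 = 0; EF_Task 2 = 7
ES_Task 3 = 0; EF_Task 3 = 10
ES_Task 4 = 14; EF_Task 4 = 14+12 = 26
ES_Task 5 = max(EF_Task 1=14, EF_Task 2=7) = 14; EF_Task 5 = 14+7 = 21
ES_Task 6 = max(EF_Task 1=14, EF_Task 3=10) = 14; EF_Task 6 = 14+13 = 27
ES_Task 7 = 7; EF_Task 7 = 7+4 = 11
ES_Task 8 = max(EF_Task 3=10, EF_Task 4=26, EF_Task 5=21, EF_Task 6=27, EF_Task 7=11) = 27; EF_Task 8 = 27+8 = 35
Expected project duration μ = 35 days. Critical path: Task 1 → Task 6 → Task 8.

Backward pass:
LF_Task 8 = 35; LS_Task 8 = 35−8 = 27
LF_Task 7 = LS_Task 8 = 27; LS_Task 7 = 27−4 = 23
LF_Task 6 = LS_Task 8 = 27; LS_Task 6 = 27−13 = 14
LF_Task 5 = LS_Task 8 = 27; LS_Task 5 = 27−7 = 20
LF_Task 4 = LS_Task 8 = 27; LS_Task 4 = 27−12 = 15
LF_Task 3 = min(LS_Task 6=14, LS_Task 8=27) = 14; LS_Task 3 = 14−10 = 4
LF_Task 2 = min(LS_Task 5=20, LS_Task 7=23) = 20; LS_Task 2 = 20−7 = 13
LF_Task 1 = min(LS_Task 4=15, LS_Task 5=20, LS_Task 6=14) = 14; LS_Task 1 = 14−14 = 0
Slack_Task 2 = LS_Task 2 − ES_Task 2 = 13 − 0 = 13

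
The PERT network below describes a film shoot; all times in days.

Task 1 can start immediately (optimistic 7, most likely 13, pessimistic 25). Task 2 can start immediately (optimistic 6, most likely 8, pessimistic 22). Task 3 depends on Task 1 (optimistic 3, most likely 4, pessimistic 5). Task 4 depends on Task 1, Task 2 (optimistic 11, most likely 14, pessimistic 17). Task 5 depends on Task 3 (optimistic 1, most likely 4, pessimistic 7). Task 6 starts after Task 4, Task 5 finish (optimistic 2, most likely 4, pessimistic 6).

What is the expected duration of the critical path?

32 days

te_Task 1 = (7 + 4·13 + 25)/6 = 84/6 = 14
te_Task 2 = (6 + 4·8 + 22)/6 = 60/6 = 10
te_Task 3 = (3 + 4·4 + 5)/6 = 24/6 = 4
te_Task 4 = (11 + 4·14 + 17)/6 = 84/6 = 14
te_Task 5 = (1 + 4·4 + 7)/6 = 24/6 = 4
te_Task 6 = (2 + 4·4 + 6)/6 = 24/6 = 4

Forward pass:
ES_Task 1 = 0; EF_Task 1 = 14
ES_Task 2 = 0; EF_Task 2 = 10
ES_Task 3 = 14; EF_Task 3 = 14+4 = 18
ES_Task 4 = max(EF_Task 1=14, EF_Task 2=10) = 14; EF_Task 4 = 14+14 = 28
ES_Task 5 = 18; EF_Task 5 = 18+4 = 22
ES_Task 6 = max(EF_Task 4=28, EF_Task 5=22) = 28; EF_Task 6 = 28+4 = 32
Expected project duration μ = 32 days. Critical path: Task 1 → Task 4 → Task 6.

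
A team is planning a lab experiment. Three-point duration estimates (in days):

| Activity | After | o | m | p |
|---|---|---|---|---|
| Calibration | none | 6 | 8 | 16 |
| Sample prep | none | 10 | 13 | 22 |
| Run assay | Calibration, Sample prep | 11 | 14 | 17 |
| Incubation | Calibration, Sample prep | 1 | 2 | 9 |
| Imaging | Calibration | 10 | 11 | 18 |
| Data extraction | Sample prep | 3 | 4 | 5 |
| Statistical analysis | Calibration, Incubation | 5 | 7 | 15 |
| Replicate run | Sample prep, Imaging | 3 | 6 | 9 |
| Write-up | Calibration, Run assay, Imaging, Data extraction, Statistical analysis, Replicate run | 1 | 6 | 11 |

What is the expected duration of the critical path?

te_Calibration = (6 + 4·8 + 16)/6 = 54/6 = 9
te_Sample prep = (10 + 4·13 + 22)/6 = 84/6 = 14
te_Run assay = (11 + 4·14 + 17)/6 = 84/6 = 14
te_Incubation = (1 + 4·2 + 9)/6 = 18/6 = 3
te_Imaging = (10 + 4·11 + 18)/6 = 72/6 = 12
te_Data extraction = (3 + 4·4 + 5)/6 = 24/6 = 4
te_Statistical analysis = (5 + 4·7 + 15)/6 = 48/6 = 8
te_Replicate run = (3 + 4·6 + 9)/6 = 36/6 = 6
te_Write-up = (1 + 4·6 + 11)/6 = 36/6 = 6

Forward pass:
ES_Calibration = 0; EF_Calibration = 9
ES_Sample prep = 0; EF_Sample prep = 14
ES_Run assay = max(EF_Calibration=9, EF_Sample prep=14) = 14; EF_Run assay = 14+14 = 28
ES_Incubation = max(EF_Calibration=9, EF_Sample prep=14) = 14; EF_Incubation = 14+3 = 17
ES_Imaging = 9; EF_Imaging = 9+12 = 21
ES_Data extraction = 14; EF_Data extraction = 14+4 = 18
ES_Statistical analysis = max(EF_Calibration=9, EF_Incubation=17) = 17; EF_Statistical analysis = 17+8 = 25
ES_Replicate run = max(EF_Sample prep=14, EF_Imaging=21) = 21; EF_Replicate run = 21+6 = 27
ES_Write-up = max(EF_Calibration=9, EF_Run assay=28, EF_Imaging=21, EF_Data extraction=18, EF_Statistical analysis=25, EF_Replicate run=27) = 28; EF_Write-up = 28+6 = 34
Expected project duration μ = 34 days. Critical path: Sample prep → Run assay → Write-up.

34 days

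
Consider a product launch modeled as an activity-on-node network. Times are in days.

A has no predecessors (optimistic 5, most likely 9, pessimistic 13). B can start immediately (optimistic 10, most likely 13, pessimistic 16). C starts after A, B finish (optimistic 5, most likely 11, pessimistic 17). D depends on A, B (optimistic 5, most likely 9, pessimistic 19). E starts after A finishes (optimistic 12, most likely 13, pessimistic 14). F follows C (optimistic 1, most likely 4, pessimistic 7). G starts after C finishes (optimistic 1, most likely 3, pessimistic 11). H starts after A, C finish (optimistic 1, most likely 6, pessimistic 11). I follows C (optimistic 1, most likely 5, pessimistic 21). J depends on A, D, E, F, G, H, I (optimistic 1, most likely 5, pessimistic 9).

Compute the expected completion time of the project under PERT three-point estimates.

te_A = (5 + 4·9 + 13)/6 = 54/6 = 9
te_B = (10 + 4·13 + 16)/6 = 78/6 = 13
te_C = (5 + 4·11 + 17)/6 = 66/6 = 11
te_D = (5 + 4·9 + 19)/6 = 60/6 = 10
te_E = (12 + 4·13 + 14)/6 = 78/6 = 13
te_F = (1 + 4·4 + 7)/6 = 24/6 = 4
te_G = (1 + 4·3 + 11)/6 = 24/6 = 4
te_H = (1 + 4·6 + 11)/6 = 36/6 = 6
te_I = (1 + 4·5 + 21)/6 = 42/6 = 7
te_J = (1 + 4·5 + 9)/6 = 30/6 = 5

Forward pass:
ES_A = 0; EF_A = 9
ES_B = 0; EF_B = 13
ES_C = max(EF_A=9, EF_B=13) = 13; EF_C = 13+11 = 24
ES_D = max(EF_A=9, EF_B=13) = 13; EF_D = 13+10 = 23
ES_E = 9; EF_E = 9+13 = 22
ES_F = 24; EF_F = 24+4 = 28
ES_G = 24; EF_G = 24+4 = 28
ES_H = max(EF_A=9, EF_C=24) = 24; EF_H = 24+6 = 30
ES_I = 24; EF_I = 24+7 = 31
ES_J = max(EF_A=9, EF_D=23, EF_E=22, EF_F=28, EF_G=28, EF_H=30, EF_I=31) = 31; EF_J = 31+5 = 36
Expected project duration μ = 36 days. Critical path: B → C → I → J.

36 days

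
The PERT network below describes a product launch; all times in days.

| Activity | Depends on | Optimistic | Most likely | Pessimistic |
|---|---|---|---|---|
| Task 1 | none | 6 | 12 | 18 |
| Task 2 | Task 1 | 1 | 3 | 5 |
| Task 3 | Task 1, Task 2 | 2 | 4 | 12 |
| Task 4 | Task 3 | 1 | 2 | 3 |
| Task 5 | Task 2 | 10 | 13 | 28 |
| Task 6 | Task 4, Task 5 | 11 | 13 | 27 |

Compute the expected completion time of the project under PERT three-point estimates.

te_Task 1 = (6 + 4·12 + 18)/6 = 72/6 = 12
te_Task 2 = (1 + 4·3 + 5)/6 = 18/6 = 3
te_Task 3 = (2 + 4·4 + 12)/6 = 30/6 = 5
te_Task 4 = (1 + 4·2 + 3)/6 = 12/6 = 2
te_Task 5 = (10 + 4·13 + 28)/6 = 90/6 = 15
te_Task 6 = (11 + 4·13 + 27)/6 = 90/6 = 15

Forward pass:
ES_Task 1 = 0; EF_Task 1 = 12
ES_Task 2 = 12; EF_Task 2 = 12+3 = 15
ES_Task 3 = max(EF_Task 1=12, EF_Task 2=15) = 15; EF_Task 3 = 15+5 = 20
ES_Task 4 = 20; EF_Task 4 = 20+2 = 22
ES_Task 5 = 15; EF_Task 5 = 15+15 = 30
ES_Task 6 = max(EF_Task 4=22, EF_Task 5=30) = 30; EF_Task 6 = 30+15 = 45
Expected project duration μ = 45 days. Critical path: Task 1 → Task 2 → Task 5 → Task 6.

45 days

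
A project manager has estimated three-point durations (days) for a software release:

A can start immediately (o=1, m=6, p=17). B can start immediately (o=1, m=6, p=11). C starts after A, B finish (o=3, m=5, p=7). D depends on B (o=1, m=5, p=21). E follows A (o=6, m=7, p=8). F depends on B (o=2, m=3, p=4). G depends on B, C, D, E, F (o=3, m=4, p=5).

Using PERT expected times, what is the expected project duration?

te_A = (1 + 4·6 + 17)/6 = 42/6 = 7
te_B = (1 + 4·6 + 11)/6 = 36/6 = 6
te_C = (3 + 4·5 + 7)/6 = 30/6 = 5
te_D = (1 + 4·5 + 21)/6 = 42/6 = 7
te_E = (6 + 4·7 + 8)/6 = 42/6 = 7
te_F = (2 + 4·3 + 4)/6 = 18/6 = 3
te_G = (3 + 4·4 + 5)/6 = 24/6 = 4

Forward pass:
ES_A = 0; EF_A = 7
ES_B = 0; EF_B = 6
ES_C = max(EF_A=7, EF_B=6) = 7; EF_C = 7+5 = 12
ES_D = 6; EF_D = 6+7 = 13
ES_E = 7; EF_E = 7+7 = 14
ES_F = 6; EF_F = 6+3 = 9
ES_G = max(EF_B=6, EF_C=12, EF_D=13, EF_E=14, EF_F=9) = 14; EF_G = 14+4 = 18
Expected project duration μ = 18 days. Critical path: A → E → G.

18 days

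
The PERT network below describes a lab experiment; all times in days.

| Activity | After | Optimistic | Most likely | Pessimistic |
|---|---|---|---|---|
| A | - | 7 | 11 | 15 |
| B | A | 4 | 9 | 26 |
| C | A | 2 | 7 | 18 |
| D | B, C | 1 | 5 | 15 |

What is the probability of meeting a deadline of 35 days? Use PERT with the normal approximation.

0.938

te_A = (7 + 4·11 + 15)/6 = 66/6 = 11; σ²_A = ((15−7)/6)² = 1.778
te_B = (4 + 4·9 + 26)/6 = 66/6 = 11; σ²_B = ((26−4)/6)² = 13.444
te_C = (2 + 4·7 + 18)/6 = 48/6 = 8; σ²_C = ((18−2)/6)² = 7.111
te_D = (1 + 4·5 + 15)/6 = 36/6 = 6; σ²_D = ((15−1)/6)² = 5.444

Forward pass:
ES_A = 0; EF_A = 11
ES_B = 11; EF_B = 11+11 = 22
ES_C = 11; EF_C = 11+8 = 19
ES_D = max(EF_B=22, EF_C=19) = 22; EF_D = 22+6 = 28
Expected project duration μ = 28 days. Critical path: A → B → D.

Variance along critical path = 1.778 + 13.444 + 5.444 = 20.667; σ = √20.667 = 4.546 days.
Z = (35 − 28) / 4.546 = 1.540
P(T ≤ 35) = Φ(1.540) ≈ 0.938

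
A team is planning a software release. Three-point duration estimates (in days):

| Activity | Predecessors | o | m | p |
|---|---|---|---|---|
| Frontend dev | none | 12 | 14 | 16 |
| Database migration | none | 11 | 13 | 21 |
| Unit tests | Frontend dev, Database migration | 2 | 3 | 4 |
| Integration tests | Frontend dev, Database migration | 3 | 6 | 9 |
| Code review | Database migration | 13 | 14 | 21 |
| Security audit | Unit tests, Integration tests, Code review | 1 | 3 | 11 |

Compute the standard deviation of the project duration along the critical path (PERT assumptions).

te_Frontend dev = (12 + 4·14 + 16)/6 = 84/6 = 14; σ²_Frontend dev = ((16−12)/6)² = 0.444
te_Database migration = (11 + 4·13 + 21)/6 = 84/6 = 14; σ²_Database migration = ((21−11)/6)² = 2.778
te_Unit tests = (2 + 4·3 + 4)/6 = 18/6 = 3; σ²_Unit tests = ((4−2)/6)² = 0.111
te_Integration tests = (3 + 4·6 + 9)/6 = 36/6 = 6; σ²_Integration tests = ((9−3)/6)² = 1.000
te_Code review = (13 + 4·14 + 21)/6 = 90/6 = 15; σ²_Code review = ((21−13)/6)² = 1.778
te_Security audit = (1 + 4·3 + 11)/6 = 24/6 = 4; σ²_Security audit = ((11−1)/6)² = 2.778

Forward pass:
ES_Frontend dev = 0; EF_Frontend dev = 14
ES_Database migration = 0; EF_Database migration = 14
ES_Unit tests = max(EF_Frontend dev=14, EF_Database migration=14) = 14; EF_Unit tests = 14+3 = 17
ES_Integration tests = max(EF_Frontend dev=14, EF_Database migration=14) = 14; EF_Integration tests = 14+6 = 20
ES_Code review = 14; EF_Code review = 14+15 = 29
ES_Security audit = max(EF_Unit tests=17, EF_Integration tests=20, EF_Code review=29) = 29; EF_Security audit = 29+4 = 33
Expected project duration μ = 33 days. Critical path: Database migration → Code review → Security audit.

Variance along critical path = 2.778 + 1.778 + 2.778 = 7.333
σ = √7.333 = 2.708 days

2.71 days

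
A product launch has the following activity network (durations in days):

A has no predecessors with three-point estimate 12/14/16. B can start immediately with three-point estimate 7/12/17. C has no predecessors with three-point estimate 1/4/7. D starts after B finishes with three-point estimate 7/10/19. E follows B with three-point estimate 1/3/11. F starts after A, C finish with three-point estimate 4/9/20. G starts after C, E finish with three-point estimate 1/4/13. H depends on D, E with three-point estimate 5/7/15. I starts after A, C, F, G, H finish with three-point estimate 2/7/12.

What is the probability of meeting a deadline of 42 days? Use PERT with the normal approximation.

0.873

te_A = (12 + 4·14 + 16)/6 = 84/6 = 14; σ²_A = ((16−12)/6)² = 0.444
te_B = (7 + 4·12 + 17)/6 = 72/6 = 12; σ²_B = ((17−7)/6)² = 2.778
te_C = (1 + 4·4 + 7)/6 = 24/6 = 4; σ²_C = ((7−1)/6)² = 1.000
te_D = (7 + 4·10 + 19)/6 = 66/6 = 11; σ²_D = ((19−7)/6)² = 4.000
te_E = (1 + 4·3 + 11)/6 = 24/6 = 4; σ²_E = ((11−1)/6)² = 2.778
te_F = (4 + 4·9 + 20)/6 = 60/6 = 10; σ²_F = ((20−4)/6)² = 7.111
te_G = (1 + 4·4 + 13)/6 = 30/6 = 5; σ²_G = ((13−1)/6)² = 4.000
te_H = (5 + 4·7 + 15)/6 = 48/6 = 8; σ²_H = ((15−5)/6)² = 2.778
te_I = (2 + 4·7 + 12)/6 = 42/6 = 7; σ²_I = ((12−2)/6)² = 2.778

Forward pass:
ES_A = 0; EF_A = 14
ES_B = 0; EF_B = 12
ES_C = 0; EF_C = 4
ES_D = 12; EF_D = 12+11 = 23
ES_E = 12; EF_E = 12+4 = 16
ES_F = max(EF_A=14, EF_C=4) = 14; EF_F = 14+10 = 24
ES_G = max(EF_C=4, EF_E=16) = 16; EF_G = 16+5 = 21
ES_H = max(EF_D=23, EF_E=16) = 23; EF_H = 23+8 = 31
ES_I = max(EF_A=14, EF_C=4, EF_F=24, EF_G=21, EF_H=31) = 31; EF_I = 31+7 = 38
Expected project duration μ = 38 days. Critical path: B → D → H → I.

Variance along critical path = 2.778 + 4.000 + 2.778 + 2.778 = 12.333; σ = √12.333 = 3.512 days.
Z = (42 − 38) / 3.512 = 1.139
P(T ≤ 42) = Φ(1.139) ≈ 0.873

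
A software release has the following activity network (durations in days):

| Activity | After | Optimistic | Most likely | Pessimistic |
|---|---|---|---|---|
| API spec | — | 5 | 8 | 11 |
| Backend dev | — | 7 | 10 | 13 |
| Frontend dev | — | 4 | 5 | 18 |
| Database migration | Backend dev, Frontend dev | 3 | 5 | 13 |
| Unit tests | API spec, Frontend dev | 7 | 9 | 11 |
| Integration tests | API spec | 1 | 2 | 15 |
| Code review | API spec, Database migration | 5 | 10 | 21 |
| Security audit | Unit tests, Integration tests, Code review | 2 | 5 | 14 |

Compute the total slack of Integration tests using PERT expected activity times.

15 days

te_API spec = (5 + 4·8 + 11)/6 = 48/6 = 8
te_Backend dev = (7 + 4·10 + 13)/6 = 60/6 = 10
te_Frontend dev = (4 + 4·5 + 18)/6 = 42/6 = 7
te_Database migration = (3 + 4·5 + 13)/6 = 36/6 = 6
te_Unit tests = (7 + 4·9 + 11)/6 = 54/6 = 9
te_Integration tests = (1 + 4·2 + 15)/6 = 24/6 = 4
te_Code review = (5 + 4·10 + 21)/6 = 66/6 = 11
te_Security audit = (2 + 4·5 + 14)/6 = 36/6 = 6

Forward pass:
ES_API spec = 0; EF_API spec = 8
ES_Backend dev = 0; EF_Backend dev = 10
ES_Frontend dev = 0; EF_Frontend dev = 7
ES_Database migration = max(EF_Backend dev=10, EF_Frontend dev=7) = 10; EF_Database migration = 10+6 = 16
ES_Unit tests = max(EF_API spec=8, EF_Frontend dev=7) = 8; EF_Unit tests = 8+9 = 17
ES_Integration tests = 8; EF_Integration tests = 8+4 = 12
ES_Code review = max(EF_API spec=8, EF_Database migration=16) = 16; EF_Code review = 16+11 = 27
ES_Security audit = max(EF_Unit tests=17, EF_Integration tests=12, EF_Code review=27) = 27; EF_Security audit = 27+6 = 33
Expected project duration μ = 33 days. Critical path: Backend dev → Database migration → Code review → Security audit.

Backward pass:
LF_Security audit = 33; LS_Security audit = 33−6 = 27
LF_Code review = LS_Security audit = 27; LS_Code review = 27−11 = 16
LF_Integration tests = LS_Security audit = 27; LS_Integration tests = 27−4 = 23
LF_Unit tests = LS_Security audit = 27; LS_Unit tests = 27−9 = 18
LF_Database migration = LS_Code review = 16; LS_Database migration = 16−6 = 10
LF_Frontend dev = min(LS_Database migration=10, LS_Unit tests=18) = 10; LS_Frontend dev = 10−7 = 3
LF_Backend dev = LS_Database migration = 10; LS_Backend dev = 10−10 = 0
LF_API spec = min(LS_Unit tests=18, LS_Integration tests=23, LS_Code review=16) = 16; LS_API spec = 16−8 = 8
Slack_Integration tests = LS_Integration tests − ES_Integration tests = 23 − 8 = 15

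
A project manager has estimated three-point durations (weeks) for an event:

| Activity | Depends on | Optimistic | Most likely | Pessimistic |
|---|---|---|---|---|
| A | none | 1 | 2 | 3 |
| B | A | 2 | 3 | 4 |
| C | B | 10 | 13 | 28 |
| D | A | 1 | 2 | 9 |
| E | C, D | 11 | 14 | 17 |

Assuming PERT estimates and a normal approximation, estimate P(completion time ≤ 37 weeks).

te_A = (1 + 4·2 + 3)/6 = 12/6 = 2; σ²_A = ((3−1)/6)² = 0.111
te_B = (2 + 4·3 + 4)/6 = 18/6 = 3; σ²_B = ((4−2)/6)² = 0.111
te_C = (10 + 4·13 + 28)/6 = 90/6 = 15; σ²_C = ((28−10)/6)² = 9.000
te_D = (1 + 4·2 + 9)/6 = 18/6 = 3; σ²_D = ((9−1)/6)² = 1.778
te_E = (11 + 4·14 + 17)/6 = 84/6 = 14; σ²_E = ((17−11)/6)² = 1.000

Forward pass:
ES_A = 0; EF_A = 2
ES_B = 2; EF_B = 2+3 = 5
ES_C = 5; EF_C = 5+15 = 20
ES_D = 2; EF_D = 2+3 = 5
ES_E = max(EF_C=20, EF_D=5) = 20; EF_E = 20+14 = 34
Expected project duration μ = 34 weeks. Critical path: A → B → C → E.

Variance along critical path = 0.111 + 0.111 + 9.000 + 1.000 = 10.222; σ = √10.222 = 3.197 weeks.
Z = (37 − 34) / 3.197 = 0.938
P(T ≤ 37) = Φ(0.938) ≈ 0.826

0.826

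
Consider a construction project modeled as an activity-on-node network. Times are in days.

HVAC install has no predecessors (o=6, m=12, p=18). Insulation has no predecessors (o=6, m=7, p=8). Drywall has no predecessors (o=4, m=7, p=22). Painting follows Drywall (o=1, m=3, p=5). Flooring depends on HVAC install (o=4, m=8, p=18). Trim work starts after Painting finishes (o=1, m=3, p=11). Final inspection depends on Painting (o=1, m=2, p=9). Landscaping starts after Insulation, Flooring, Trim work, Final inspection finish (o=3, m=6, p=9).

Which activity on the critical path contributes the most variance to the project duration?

Flooring

te_HVAC install = (6 + 4·12 + 18)/6 = 72/6 = 12; σ²_HVAC install = ((18−6)/6)² = 4.000
te_Insulation = (6 + 4·7 + 8)/6 = 42/6 = 7; σ²_Insulation = ((8−6)/6)² = 0.111
te_Drywall = (4 + 4·7 + 22)/6 = 54/6 = 9; σ²_Drywall = ((22−4)/6)² = 9.000
te_Painting = (1 + 4·3 + 5)/6 = 18/6 = 3; σ²_Painting = ((5−1)/6)² = 0.444
te_Flooring = (4 + 4·8 + 18)/6 = 54/6 = 9; σ²_Flooring = ((18−4)/6)² = 5.444
te_Trim work = (1 + 4·3 + 11)/6 = 24/6 = 4; σ²_Trim work = ((11−1)/6)² = 2.778
te_Final inspection = (1 + 4·2 + 9)/6 = 18/6 = 3; σ²_Final inspection = ((9−1)/6)² = 1.778
te_Landscaping = (3 + 4·6 + 9)/6 = 36/6 = 6; σ²_Landscaping = ((9−3)/6)² = 1.000

Forward pass:
ES_HVAC install = 0; EF_HVAC install = 12
ES_Insulation = 0; EF_Insulation = 7
ES_Drywall = 0; EF_Drywall = 9
ES_Painting = 9; EF_Painting = 9+3 = 12
ES_Flooring = 12; EF_Flooring = 12+9 = 21
ES_Trim work = 12; EF_Trim work = 12+4 = 16
ES_Final inspection = 12; EF_Final inspection = 12+3 = 15
ES_Landscaping = max(EF_Insulation=7, EF_Flooring=21, EF_Trim work=16, EF_Final inspection=15) = 21; EF_Landscaping = 21+6 = 27
Expected project duration μ = 27 days. Critical path: HVAC install → Flooring → Landscaping.

Variances on critical path: σ²_HVAC install=4.000, σ²_Flooring=5.444, σ²_Landscaping=1.000.
Largest is σ²_Flooring = 5.444.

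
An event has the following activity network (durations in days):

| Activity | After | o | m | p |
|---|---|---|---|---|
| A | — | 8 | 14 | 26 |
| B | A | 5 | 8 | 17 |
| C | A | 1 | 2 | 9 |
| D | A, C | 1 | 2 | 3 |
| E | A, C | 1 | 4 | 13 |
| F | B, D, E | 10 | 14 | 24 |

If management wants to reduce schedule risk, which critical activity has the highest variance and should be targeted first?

A

te_A = (8 + 4·14 + 26)/6 = 90/6 = 15; σ²_A = ((26−8)/6)² = 9.000
te_B = (5 + 4·8 + 17)/6 = 54/6 = 9; σ²_B = ((17−5)/6)² = 4.000
te_C = (1 + 4·2 + 9)/6 = 18/6 = 3; σ²_C = ((9−1)/6)² = 1.778
te_D = (1 + 4·2 + 3)/6 = 12/6 = 2; σ²_D = ((3−1)/6)² = 0.111
te_E = (1 + 4·4 + 13)/6 = 30/6 = 5; σ²_E = ((13−1)/6)² = 4.000
te_F = (10 + 4·14 + 24)/6 = 90/6 = 15; σ²_F = ((24−10)/6)² = 5.444

Forward pass:
ES_A = 0; EF_A = 15
ES_B = 15; EF_B = 15+9 = 24
ES_C = 15; EF_C = 15+3 = 18
ES_D = max(EF_A=15, EF_C=18) = 18; EF_D = 18+2 = 20
ES_E = max(EF_A=15, EF_C=18) = 18; EF_E = 18+5 = 23
ES_F = max(EF_B=24, EF_D=20, EF_E=23) = 24; EF_F = 24+15 = 39
Expected project duration μ = 39 days. Critical path: A → B → F.

Variances on critical path: σ²_A=9.000, σ²_B=4.000, σ²_F=5.444.
Largest is σ²_A = 9.000.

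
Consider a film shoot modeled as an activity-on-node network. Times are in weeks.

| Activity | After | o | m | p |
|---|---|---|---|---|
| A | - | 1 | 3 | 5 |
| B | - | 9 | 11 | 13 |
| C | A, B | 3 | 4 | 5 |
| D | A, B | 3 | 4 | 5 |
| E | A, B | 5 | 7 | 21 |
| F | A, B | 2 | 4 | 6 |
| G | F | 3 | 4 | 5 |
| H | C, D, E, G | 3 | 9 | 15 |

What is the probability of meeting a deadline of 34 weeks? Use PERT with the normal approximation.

te_A = (1 + 4·3 + 5)/6 = 18/6 = 3; σ²_A = ((5−1)/6)² = 0.444
te_B = (9 + 4·11 + 13)/6 = 66/6 = 11; σ²_B = ((13−9)/6)² = 0.444
te_C = (3 + 4·4 + 5)/6 = 24/6 = 4; σ²_C = ((5−3)/6)² = 0.111
te_D = (3 + 4·4 + 5)/6 = 24/6 = 4; σ²_D = ((5−3)/6)² = 0.111
te_E = (5 + 4·7 + 21)/6 = 54/6 = 9; σ²_E = ((21−5)/6)² = 7.111
te_F = (2 + 4·4 + 6)/6 = 24/6 = 4; σ²_F = ((6−2)/6)² = 0.444
te_G = (3 + 4·4 + 5)/6 = 24/6 = 4; σ²_G = ((5−3)/6)² = 0.111
te_H = (3 + 4·9 + 15)/6 = 54/6 = 9; σ²_H = ((15−3)/6)² = 4.000

Forward pass:
ES_A = 0; EF_A = 3
ES_B = 0; EF_B = 11
ES_C = max(EF_A=3, EF_B=11) = 11; EF_C = 11+4 = 15
ES_D = max(EF_A=3, EF_B=11) = 11; EF_D = 11+4 = 15
ES_E = max(EF_A=3, EF_B=11) = 11; EF_E = 11+9 = 20
ES_F = max(EF_A=3, EF_B=11) = 11; EF_F = 11+4 = 15
ES_G = 15; EF_G = 15+4 = 19
ES_H = max(EF_C=15, EF_D=15, EF_E=20, EF_G=19) = 20; EF_H = 20+9 = 29
Expected project duration μ = 29 weeks. Critical path: B → E → H.

Variance along critical path = 0.444 + 7.111 + 4.000 = 11.556; σ = √11.556 = 3.399 weeks.
Z = (34 − 29) / 3.399 = 1.471
P(T ≤ 34) = Φ(1.471) ≈ 0.929

0.929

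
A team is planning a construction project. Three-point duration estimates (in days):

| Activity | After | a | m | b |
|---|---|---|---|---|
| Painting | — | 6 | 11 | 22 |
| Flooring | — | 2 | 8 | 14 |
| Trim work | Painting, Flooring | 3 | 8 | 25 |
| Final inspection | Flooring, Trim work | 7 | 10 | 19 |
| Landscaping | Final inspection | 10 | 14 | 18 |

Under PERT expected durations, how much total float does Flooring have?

te_Painting = (6 + 4·11 + 22)/6 = 72/6 = 12
te_Flooring = (2 + 4·8 + 14)/6 = 48/6 = 8
te_Trim work = (3 + 4·8 + 25)/6 = 60/6 = 10
te_Final inspection = (7 + 4·10 + 19)/6 = 66/6 = 11
te_Landscaping = (10 + 4·14 + 18)/6 = 84/6 = 14

Forward pass:
ES_Painting = 0; EF_Painting = 12
ES_Flooring = 0; EF_Flooring = 8
ES_Trim work = max(EF_Painting=12, EF_Flooring=8) = 12; EF_Trim work = 12+10 = 22
ES_Final inspection = max(EF_Flooring=8, EF_Trim work=22) = 22; EF_Final inspection = 22+11 = 33
ES_Landscaping = 33; EF_Landscaping = 33+14 = 47
Expected project duration μ = 47 days. Critical path: Painting → Trim work → Final inspection → Landscaping.

Backward pass:
LF_Landscaping = 47; LS_Landscaping = 47−14 = 33
LF_Final inspection = LS_Landscaping = 33; LS_Final inspection = 33−11 = 22
LF_Trim work = LS_Final inspection = 22; LS_Trim work = 22−10 = 12
LF_Flooring = min(LS_Trim work=12, LS_Final inspection=22) = 12; LS_Flooring = 12−8 = 4
LF_Painting = LS_Trim work = 12; LS_Painting = 12−12 = 0
Slack_Flooring = LS_Flooring − ES_Flooring = 4 − 0 = 4

4 days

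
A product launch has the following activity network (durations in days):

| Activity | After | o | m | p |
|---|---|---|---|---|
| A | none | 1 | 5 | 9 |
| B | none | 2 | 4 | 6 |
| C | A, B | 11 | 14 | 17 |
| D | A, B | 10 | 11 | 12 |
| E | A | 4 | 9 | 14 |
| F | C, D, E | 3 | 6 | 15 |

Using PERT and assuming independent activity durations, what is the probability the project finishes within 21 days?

0.027

te_A = (1 + 4·5 + 9)/6 = 30/6 = 5; σ²_A = ((9−1)/6)² = 1.778
te_B = (2 + 4·4 + 6)/6 = 24/6 = 4; σ²_B = ((6−2)/6)² = 0.444
te_C = (11 + 4·14 + 17)/6 = 84/6 = 14; σ²_C = ((17−11)/6)² = 1.000
te_D = (10 + 4·11 + 12)/6 = 66/6 = 11; σ²_D = ((12−10)/6)² = 0.111
te_E = (4 + 4·9 + 14)/6 = 54/6 = 9; σ²_E = ((14−4)/6)² = 2.778
te_F = (3 + 4·6 + 15)/6 = 42/6 = 7; σ²_F = ((15−3)/6)² = 4.000

Forward pass:
ES_A = 0; EF_A = 5
ES_B = 0; EF_B = 4
ES_C = max(EF_A=5, EF_B=4) = 5; EF_C = 5+14 = 19
ES_D = max(EF_A=5, EF_B=4) = 5; EF_D = 5+11 = 16
ES_E = 5; EF_E = 5+9 = 14
ES_F = max(EF_C=19, EF_D=16, EF_E=14) = 19; EF_F = 19+7 = 26
Expected project duration μ = 26 days. Critical path: A → C → F.

Variance along critical path = 1.778 + 1.000 + 4.000 = 6.778; σ = √6.778 = 2.603 days.
Z = (21 − 26) / 2.603 = -1.921
P(T ≤ 21) = Φ(-1.921) ≈ 0.027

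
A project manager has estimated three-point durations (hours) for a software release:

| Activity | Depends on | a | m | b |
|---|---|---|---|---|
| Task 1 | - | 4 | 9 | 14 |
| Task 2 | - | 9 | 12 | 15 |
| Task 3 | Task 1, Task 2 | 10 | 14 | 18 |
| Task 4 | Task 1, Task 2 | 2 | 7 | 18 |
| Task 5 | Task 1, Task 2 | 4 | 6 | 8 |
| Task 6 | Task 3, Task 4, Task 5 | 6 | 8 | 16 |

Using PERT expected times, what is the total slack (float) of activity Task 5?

te_Task 1 = (4 + 4·9 + 14)/6 = 54/6 = 9
te_Task 2 = (9 + 4·12 + 15)/6 = 72/6 = 12
te_Task 3 = (10 + 4·14 + 18)/6 = 84/6 = 14
te_Task 4 = (2 + 4·7 + 18)/6 = 48/6 = 8
te_Task 5 = (4 + 4·6 + 8)/6 = 36/6 = 6
te_Task 6 = (6 + 4·8 + 16)/6 = 54/6 = 9

Forward pass:
ES_Task 1 = 0; EF_Task 1 = 9
ES_Task 2 = 0; EF_Task 2 = 12
ES_Task 3 = max(EF_Task 1=9, EF_Task 2=12) = 12; EF_Task 3 = 12+14 = 26
ES_Task 4 = max(EF_Task 1=9, EF_Task 2=12) = 12; EF_Task 4 = 12+8 = 20
ES_Task 5 = max(EF_Task 1=9, EF_Task 2=12) = 12; EF_Task 5 = 12+6 = 18
ES_Task 6 = max(EF_Task 3=26, EF_Task 4=20, EF_Task 5=18) = 26; EF_Task 6 = 26+9 = 35
Expected project duration μ = 35 hours. Critical path: Task 2 → Task 3 → Task 6.

Backward pass:
LF_Task 6 = 35; LS_Task 6 = 35−9 = 26
LF_Task 5 = LS_Task 6 = 26; LS_Task 5 = 26−6 = 20
LF_Task 4 = LS_Task 6 = 26; LS_Task 4 = 26−8 = 18
LF_Task 3 = LS_Task 6 = 26; LS_Task 3 = 26−14 = 12
LF_Task 2 = min(LS_Task 3=12, LS_Task 4=18, LS_Task 5=20) = 12; LS_Task 2 = 12−12 = 0
LF_Task 1 = min(LS_Task 3=12, LS_Task 4=18, LS_Task 5=20) = 12; LS_Task 1 = 12−9 = 3
Slack_Task 5 = LS_Task 5 − ES_Task 5 = 20 − 12 = 8

8 hours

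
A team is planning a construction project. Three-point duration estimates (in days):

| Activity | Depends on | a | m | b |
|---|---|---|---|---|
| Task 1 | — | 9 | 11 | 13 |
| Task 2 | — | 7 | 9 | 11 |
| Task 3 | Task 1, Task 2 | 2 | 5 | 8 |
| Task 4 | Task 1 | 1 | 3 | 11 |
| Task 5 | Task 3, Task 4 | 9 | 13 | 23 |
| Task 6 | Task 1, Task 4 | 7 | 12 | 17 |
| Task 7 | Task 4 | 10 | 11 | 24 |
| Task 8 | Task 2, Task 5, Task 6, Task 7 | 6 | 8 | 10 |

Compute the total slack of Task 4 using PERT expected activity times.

1 days

te_Task 1 = (9 + 4·11 + 13)/6 = 66/6 = 11
te_Task 2 = (7 + 4·9 + 11)/6 = 54/6 = 9
te_Task 3 = (2 + 4·5 + 8)/6 = 30/6 = 5
te_Task 4 = (1 + 4·3 + 11)/6 = 24/6 = 4
te_Task 5 = (9 + 4·13 + 23)/6 = 84/6 = 14
te_Task 6 = (7 + 4·12 + 17)/6 = 72/6 = 12
te_Task 7 = (10 + 4·11 + 24)/6 = 78/6 = 13
te_Task 8 = (6 + 4·8 + 10)/6 = 48/6 = 8

Forward pass:
ES_Task 1 = 0; EF_Task 1 = 11
ES_Task 2 = 0; EF_Task 2 = 9
ES_Task 3 = max(EF_Task 1=11, EF_Task 2=9) = 11; EF_Task 3 = 11+5 = 16
ES_Task 4 = 11; EF_Task 4 = 11+4 = 15
ES_Task 5 = max(EF_Task 3=16, EF_Task 4=15) = 16; EF_Task 5 = 16+14 = 30
ES_Task 6 = max(EF_Task 1=11, EF_Task 4=15) = 15; EF_Task 6 = 15+12 = 27
ES_Task 7 = 15; EF_Task 7 = 15+13 = 28
ES_Task 8 = max(EF_Task 2=9, EF_Task 5=30, EF_Task 6=27, EF_Task 7=28) = 30; EF_Task 8 = 30+8 = 38
Expected project duration μ = 38 days. Critical path: Task 1 → Task 3 → Task 5 → Task 8.

Backward pass:
LF_Task 8 = 38; LS_Task 8 = 38−8 = 30
LF_Task 7 = LS_Task 8 = 30; LS_Task 7 = 30−13 = 17
LF_Task 6 = LS_Task 8 = 30; LS_Task 6 = 30−12 = 18
LF_Task 5 = LS_Task 8 = 30; LS_Task 5 = 30−14 = 16
LF_Task 4 = min(LS_Task 5=16, LS_Task 6=18, LS_Task 7=17) = 16; LS_Task 4 = 16−4 = 12
LF_Task 3 = LS_Task 5 = 16; LS_Task 3 = 16−5 = 11
LF_Task 2 = min(LS_Task 3=11, LS_Task 8=30) = 11; LS_Task 2 = 11−9 = 2
LF_Task 1 = min(LS_Task 3=11, LS_Task 4=12, LS_Task 6=18) = 11; LS_Task 1 = 11−11 = 0
Slack_Task 4 = LS_Task 4 − ES_Task 4 = 12 − 11 = 1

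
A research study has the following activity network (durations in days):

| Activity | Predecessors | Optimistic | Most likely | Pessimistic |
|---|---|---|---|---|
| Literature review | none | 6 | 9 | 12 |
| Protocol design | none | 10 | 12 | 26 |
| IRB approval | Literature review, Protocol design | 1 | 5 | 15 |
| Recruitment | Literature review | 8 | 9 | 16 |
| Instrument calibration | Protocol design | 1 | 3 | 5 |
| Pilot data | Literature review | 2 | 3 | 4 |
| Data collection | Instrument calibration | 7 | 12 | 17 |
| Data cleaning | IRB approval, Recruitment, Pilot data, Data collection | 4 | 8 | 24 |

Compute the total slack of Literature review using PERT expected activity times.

10 days

te_Literature review = (6 + 4·9 + 12)/6 = 54/6 = 9
te_Protocol design = (10 + 4·12 + 26)/6 = 84/6 = 14
te_IRB approval = (1 + 4·5 + 15)/6 = 36/6 = 6
te_Recruitment = (8 + 4·9 + 16)/6 = 60/6 = 10
te_Instrument calibration = (1 + 4·3 + 5)/6 = 18/6 = 3
te_Pilot data = (2 + 4·3 + 4)/6 = 18/6 = 3
te_Data collection = (7 + 4·12 + 17)/6 = 72/6 = 12
te_Data cleaning = (4 + 4·8 + 24)/6 = 60/6 = 10

Forward pass:
ES_Literature review = 0; EF_Literature review = 9
ES_Protocol design = 0; EF_Protocol design = 14
ES_IRB approval = max(EF_Literature review=9, EF_Protocol design=14) = 14; EF_IRB approval = 14+6 = 20
ES_Recruitment = 9; EF_Recruitment = 9+10 = 19
ES_Instrument calibration = 14; EF_Instrument calibration = 14+3 = 17
ES_Pilot data = 9; EF_Pilot data = 9+3 = 12
ES_Data collection = 17; EF_Data collection = 17+12 = 29
ES_Data cleaning = max(EF_IRB approval=20, EF_Recruitment=19, EF_Pilot data=12, EF_Data collection=29) = 29; EF_Data cleaning = 29+10 = 39
Expected project duration μ = 39 days. Critical path: Protocol design → Instrument calibration → Data collection → Data cleaning.

Backward pass:
LF_Data cleaning = 39; LS_Data cleaning = 39−10 = 29
LF_Data collection = LS_Data cleaning = 29; LS_Data collection = 29−12 = 17
LF_Pilot data = LS_Data cleaning = 29; LS_Pilot data = 29−3 = 26
LF_Instrument calibration = LS_Data collection = 17; LS_Instrument calibration = 17−3 = 14
LF_Recruitment = LS_Data cleaning = 29; LS_Recruitment = 29−10 = 19
LF_IRB approval = LS_Data cleaning = 29; LS_IRB approval = 29−6 = 23
LF_Protocol design = min(LS_IRB approval=23, LS_Instrument calibration=14) = 14; LS_Protocol design = 14−14 = 0
LF_Literature review = min(LS_IRB approval=23, LS_Recruitment=19, LS_Pilot data=26) = 19; LS_Literature review = 19−9 = 10
Slack_Literature review = LS_Literature review − ES_Literature review = 10 − 0 = 10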